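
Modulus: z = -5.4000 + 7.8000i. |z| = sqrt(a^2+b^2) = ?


|z| = sqrt((-5.4)^2 + 7.8^2) = sqrt(29.16 + 60.84) = sqrt(90) = 9.4868

|z| = 9.4868


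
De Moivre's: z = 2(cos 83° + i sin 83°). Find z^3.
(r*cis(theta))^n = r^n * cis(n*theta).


r^3 = 2^3 = 8
n*theta = 3*83° = 249° = 249° (mod 360)
a = 8*cos(249°) = -2.8669
b = 8*sin(249°) = -7.4686

8 cis(249°) = -2.8669 - 7.4686i


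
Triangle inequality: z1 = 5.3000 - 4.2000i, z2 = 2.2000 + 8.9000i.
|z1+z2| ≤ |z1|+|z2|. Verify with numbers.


|z1| = sqrt(5.3^2 + (-4.2)^2) = sqrt(45.73) = 6.7624
|z2| = sqrt(2.2^2 + 8.9^2) = sqrt(84.05) = 9.1679
z1+z2 = 7.5000 + 4.7000i
|z1+z2| = sqrt(78.34) = 8.8510
|z1|+|z2| = 6.7624 + 9.1679 = 15.9303

|z1+z2| = 8.8510 ≤ |z1|+|z2| = 15.9303 (verified)


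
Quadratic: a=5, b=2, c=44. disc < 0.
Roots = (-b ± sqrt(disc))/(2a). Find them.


disc = 2^2 - 4*5*44 = 4 - 880 = -876
sqrt(|disc|) = sqrt(876) = 29.5973
Real part = -2/(2*5) = -0.2000
Imag part = 29.5973/(2*5) = 2.9597

-0.2000 ± 2.9597i


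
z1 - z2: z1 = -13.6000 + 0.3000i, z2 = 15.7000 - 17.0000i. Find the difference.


Real: -13.6 - 15.7 = -29.3
Imag: 0.3 + 17 = 17.3

-29.3000 + 17.3000i


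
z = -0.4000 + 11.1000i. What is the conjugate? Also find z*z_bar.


z_bar = -0.4000 - 11.1000i
z*z_bar = (-0.4)^2 + 11.1^2 = 0.16 + 123.21 = 123.37

z_bar = -0.4000 - 11.1000i, z*z_bar = 123.37


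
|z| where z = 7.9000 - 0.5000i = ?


|z| = sqrt(7.9^2 + (-0.5)^2) = sqrt(62.41 + 0.25) = sqrt(62.66) = 7.9158

|z| = 7.9158


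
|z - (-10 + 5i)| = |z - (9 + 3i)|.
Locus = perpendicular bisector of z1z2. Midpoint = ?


Equal distances means the locus is the perpendicular bisector of z1 and z2.
Midpoint = ((-10+9)/2, (5+3)/2) = (-0.5000, 4.0000)

Perpendicular bisector through (-0.5000, 4.0000)


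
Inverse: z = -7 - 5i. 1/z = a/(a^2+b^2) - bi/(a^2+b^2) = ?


|z|^2 = 49+25 = 74
1/z = (-7 + 5i)/74

1/z = -0.0946 + 0.0676i


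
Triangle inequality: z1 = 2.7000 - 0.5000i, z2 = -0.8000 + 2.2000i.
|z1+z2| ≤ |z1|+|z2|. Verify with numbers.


|z1| = sqrt(2.7^2 + (-0.5)^2) = sqrt(7.54) = 2.7459
|z2| = sqrt((-0.8)^2 + 2.2^2) = sqrt(5.48) = 2.3409
z1+z2 = 1.9000 + 1.7000i
|z1+z2| = sqrt(6.5) = 2.5495
|z1|+|z2| = 2.7459 + 2.3409 = 5.0868

|z1+z2| = 2.5495 ≤ |z1|+|z2| = 5.0868 (verified)


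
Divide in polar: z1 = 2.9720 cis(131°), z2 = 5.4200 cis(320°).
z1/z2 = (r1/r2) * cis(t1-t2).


r = 2.9720 / 5.4200 = 0.5483
theta = 131° - 320° = -189° = 171° (mod 360)

0.5483 cis(171°)


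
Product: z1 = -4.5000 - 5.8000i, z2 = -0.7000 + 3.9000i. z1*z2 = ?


Real = -4.5*(-0.7) - (-5.8)*3.9 = 3.15 - (-22.62) = 25.77
Imag = -4.5*3.9 - (0.7)*(-5.8) = -17.55 + 4.06 = -13.49

25.7700 - 13.4900i


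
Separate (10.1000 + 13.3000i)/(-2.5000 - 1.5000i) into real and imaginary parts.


Multiply by conjugate: (10.1000 + 13.3000i)(-2.5000 + 1.5000i) / ((-2.5)^2 + (-1.5)^2)
Numerator real = 10.1*(-2.5) + 13.3*(-1.5) = -45.2
Numerator imag = 13.3*(-2.5) - 10.1*(-1.5) = -18.1
Denominator = 8.5
Re(z) = -45.2/8.5 = -5.3176
Im(z) = -18.1/8.5 = -2.1294

Re(z) = -5.3176, Im(z) = -2.1294


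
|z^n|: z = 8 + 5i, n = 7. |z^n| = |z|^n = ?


|z| = sqrt(64+25) = sqrt(89) = 9.4340
|z^7| = |z|^7 = (sqrt(89))^7 = 89^3 * sqrt(89) = 704969*sqrt(89)

|z^7| = 704969*sqrt(89) ≈ 6650664.2447


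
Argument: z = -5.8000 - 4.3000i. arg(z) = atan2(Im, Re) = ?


Re = -5.8, Im = -4.3
arg = atan2(-4.3, -5.8) = -143.4475 degrees

arg(z) = -143.4475 degrees


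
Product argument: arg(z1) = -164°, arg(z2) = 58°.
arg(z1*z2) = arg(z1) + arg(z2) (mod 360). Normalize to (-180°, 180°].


arg(z1*z2) = -164° + 58° = -106°
Normalized to (-180°, 180°]: -106°

-106°


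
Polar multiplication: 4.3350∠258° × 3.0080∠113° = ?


r = 4.3350 * 3.0080 = 13.0397
theta = 258° + 113° = 371° = 11° (mod 360)

13.0397 cis(11°)


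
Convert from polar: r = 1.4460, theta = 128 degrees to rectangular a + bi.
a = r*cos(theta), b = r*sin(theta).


a = 1.4460*cos(128°) = 1.4460*(-0.61566) = -0.8902
b = 1.4460*sin(128°) = 1.4460*0.78801 = 1.1395

-0.8902 + 1.1395i


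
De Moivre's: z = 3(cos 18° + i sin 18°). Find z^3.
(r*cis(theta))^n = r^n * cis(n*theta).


r^3 = 3^3 = 27
n*theta = 3*18° = 54° = 54° (mod 360)
a = 27*cos(54°) = 15.8702
b = 27*sin(54°) = 21.8435

27 cis(54°) = 15.8702 + 21.8435i


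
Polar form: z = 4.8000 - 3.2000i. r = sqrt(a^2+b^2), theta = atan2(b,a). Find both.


r = sqrt(23.04+10.24) = sqrt(33.28) = 5.7689
theta = atan2(-3.2, 4.8) = -33.6901 degrees

r = 5.7689, theta = -33.6901 degrees


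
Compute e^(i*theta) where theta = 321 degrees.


cos(321°) = 0.7771
sin(321°) = -0.6293

e^(i*321°) = 0.7771 - 0.6293i


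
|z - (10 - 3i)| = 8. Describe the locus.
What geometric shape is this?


|z - z0| = r is a circle with center z0 and radius r.
Center = (10, -3), radius = 8

Circle with center (10, -3) and radius 8


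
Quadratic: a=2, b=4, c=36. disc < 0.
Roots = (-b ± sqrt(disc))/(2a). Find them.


disc = 4^2 - 4*2*36 = 16 - 288 = -272
sqrt(|disc|) = sqrt(272) = 16.4924
Real part = -4/(2*2) = -1.0000
Imag part = 16.4924/(2*2) = 4.1231

-1.0000 ± 4.1231i


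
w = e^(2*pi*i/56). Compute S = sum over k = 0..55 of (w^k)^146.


The roots are w_k = w^k with w = e^(2*pi*i/56), and (w^k)^146 = (w^146)^k.
So S = 1 + u + u^2 + ... + u^(55) with u = w^146.
146 = 2*56 + 34, so 146 is not a multiple of 56: u = (w^56)^2 * w^34 = w^34 ≠ 1 (w is a primitive 56th root), while u^56 = (w^56)^146 = 1.
Geometric series: S = (1 - u^56)/(1 - u) = (1 - 1)/(1 - u) = 0

S = 0


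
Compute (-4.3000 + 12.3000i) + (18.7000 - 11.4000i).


Real: -4.3 + 18.7 = 14.4
Imag: 12.3 - 11.4 = 0.9

14.4000 + 0.9000i


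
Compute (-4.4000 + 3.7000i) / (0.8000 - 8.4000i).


Conjugate of z2 = 0.8000 + 8.4000i
Numerator: (-4.4000 + 3.7000i)(0.8000 + 8.4000i) = -34.6000 - 34.0000i
Denominator: 0.8^2 + (-8.4)^2 = 71.2
Result = (-34.6000 - 34.0000i)/71.2

-0.4860 - 0.4775i


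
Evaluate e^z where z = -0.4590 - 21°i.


e^-0.4590 = 0.6319
cos(-21°) = 0.9336
sin(-21°) = -0.3584
Real = 0.6319*0.9336 = 0.5899
Imag = 0.6319*(-0.3584) = -0.2265

0.5899 - 0.2265i


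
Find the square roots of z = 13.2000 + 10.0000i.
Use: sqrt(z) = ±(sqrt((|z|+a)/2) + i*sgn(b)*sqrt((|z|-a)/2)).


|z| = sqrt(174.24+100) = 16.5602
sqrt((|z|+a)/2) = sqrt((16.5602+13.2)/2) = sqrt(14.8801) = 3.8575
sqrt((|z|-a)/2) = sqrt((16.5602-13.2)/2) = sqrt(1.6801) = 1.2962

±(3.8575 + 1.2962i) i.e. 3.8575 + 1.2962i and -3.8575 - 1.2962i


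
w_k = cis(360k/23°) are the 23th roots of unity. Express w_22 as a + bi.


Angle = 360*22/23 = 344.3478°
a = cos(344.3478°) = 0.9629
b = sin(344.3478°) = -0.2698

0.9629 - 0.2698i


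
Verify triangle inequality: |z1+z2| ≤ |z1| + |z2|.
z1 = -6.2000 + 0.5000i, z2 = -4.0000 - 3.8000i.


|z1| = sqrt((-6.2)^2 + 0.5^2) = sqrt(38.69) = 6.2201
|z2| = sqrt((-4)^2 + (-3.8)^2) = sqrt(30.44) = 5.5172
z1+z2 = -10.2000 - 3.3000i
|z1+z2| = sqrt(114.93) = 10.7205
|z1|+|z2| = 6.2201 + 5.5172 = 11.7373

|z1+z2| = 10.7205 ≤ |z1|+|z2| = 11.7373 (verified)


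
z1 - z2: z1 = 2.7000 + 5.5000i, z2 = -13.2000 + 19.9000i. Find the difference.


Real: 2.7 + 13.2 = 15.9
Imag: 5.5 - 19.9 = -14.4

15.9000 - 14.4000i


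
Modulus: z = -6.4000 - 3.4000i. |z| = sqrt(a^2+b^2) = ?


|z| = sqrt((-6.4)^2 + (-3.4)^2) = sqrt(40.96 + 11.56) = sqrt(52.52) = 7.2471

|z| = 7.2471


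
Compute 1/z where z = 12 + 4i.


|z|^2 = 144+16 = 160
1/z = (12 - 4i)/160

1/z = 0.0750 - 0.0250i


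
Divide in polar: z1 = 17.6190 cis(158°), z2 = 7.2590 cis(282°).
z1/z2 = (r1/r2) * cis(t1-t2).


r = 17.6190 / 7.2590 = 2.4272
theta = 158° - 282° = -124° = 236° (mod 360)

2.4272 cis(236°)


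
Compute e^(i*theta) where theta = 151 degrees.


cos(151°) = -0.8746
sin(151°) = 0.4848

e^(i*151°) = -0.8746 + 0.4848i


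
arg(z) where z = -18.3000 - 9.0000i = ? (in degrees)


Re = -18.3, Im = -9
arg = atan2(-9, -18.3) = -153.8119 degrees

arg(z) = -153.8119 degrees


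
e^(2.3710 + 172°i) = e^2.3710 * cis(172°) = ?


e^2.3710 = 10.7081
cos(172°) = -0.99027
sin(172°) = 0.139173
Real = 10.7081*(-0.99027) = -10.6039
Imag = 10.7081*0.139173 = 1.4903

-10.6039 + 1.4903i


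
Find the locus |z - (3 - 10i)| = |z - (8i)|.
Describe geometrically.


Equal distances means the locus is the perpendicular bisector of z1 and z2.
Midpoint = ((3+0)/2, (-10+8)/2) = (1.5000, -1.0000)

Perpendicular bisector through (1.5000, -1.0000)


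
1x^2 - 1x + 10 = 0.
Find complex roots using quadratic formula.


disc = (-1)^2 - 4*1*10 = 1 - 40 = -39
sqrt(|disc|) = sqrt(39) = 6.2450
Real part = 1/(2*1) = 0.5000
Imag part = 6.2450/(2*1) = 3.1225

0.5000 ± 3.1225i


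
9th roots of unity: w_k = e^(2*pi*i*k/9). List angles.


The 9th roots of unity are cis(360k/9°) for k=0..8
Angle step = 360/9 = 40°
Primitive root: cis(40°)
Primitive root = 0.7660 + 0.6428i

9 roots at angles: 0°, 40°, 80°, 120°, 160°, 200°, 240°, 280°, 320°


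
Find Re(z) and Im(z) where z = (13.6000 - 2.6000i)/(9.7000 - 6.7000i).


Multiply by conjugate: (13.6000 - 2.6000i)(9.7000 + 6.7000i) / (9.7^2 + (-6.7)^2)
Numerator real = 13.6*9.7 - (2.6)*(-6.7) = 149.34
Numerator imag = -2.6*9.7 - 13.6*(-6.7) = 65.9
Denominator = 138.98
Re(z) = 149.34/138.98 = 1.0745
Im(z) = 65.9/138.98 = 0.4742

Re(z) = 1.0745, Im(z) = 0.4742


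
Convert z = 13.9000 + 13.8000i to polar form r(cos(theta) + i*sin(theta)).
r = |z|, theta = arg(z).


r = sqrt(193.21+190.44) = sqrt(383.65) = 19.5870
theta = atan2(13.8, 13.9) = 44.7932 degrees

r = 19.5870, theta = 44.7932 degrees


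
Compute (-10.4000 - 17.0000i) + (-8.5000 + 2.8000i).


Real: -10.4 - 8.5 = -18.9
Imag: -17 + 2.8 = -14.2

-18.9000 - 14.2000i


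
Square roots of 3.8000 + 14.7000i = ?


|z| = sqrt(14.44+216.09) = 15.1832
sqrt((|z|+a)/2) = sqrt((15.1832+3.8)/2) = sqrt(9.4916) = 3.0808
sqrt((|z|-a)/2) = sqrt((15.1832-3.8)/2) = sqrt(5.6916) = 2.3857

±(3.0808 + 2.3857i) i.e. 3.0808 + 2.3857i and -3.0808 - 2.3857i


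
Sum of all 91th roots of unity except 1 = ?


With w = e^(2*pi*i/91), all 91 of the 91th roots of unity w^0 = 1, w, ..., w^(90) sum to 0: 1 + w + ... + w^(90) = (1 - w^91)/(1 - w) = 0 since w^91 = 1, w ≠ 1.
Removing the root 1: w + w^2 + ... + w^(90) = 0 - 1 = -1

Sum = -1


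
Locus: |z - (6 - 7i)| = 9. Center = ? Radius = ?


|z - z0| = r is a circle with center z0 and radius r.
Center = (6, -7), radius = 9

Circle with center (6, -7) and radius 9


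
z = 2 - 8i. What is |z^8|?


|z| = sqrt(4+64) = sqrt(68) = 8.2462
|z^8| = |z|^8 = (sqrt(68))^8 = 68^4 = 21381376

|z^8| = 21381376


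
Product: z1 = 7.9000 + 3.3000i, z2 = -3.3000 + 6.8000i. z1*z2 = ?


Real = 7.9*(-3.3) - 3.3*6.8 = -26.07 - 22.44 = -48.51
Imag = 7.9*6.8 - (3.3)*3.3 = 53.72 - (10.89) = 42.83

-48.5100 + 42.8300i


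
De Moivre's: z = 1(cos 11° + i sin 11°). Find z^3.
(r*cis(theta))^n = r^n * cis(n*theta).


r^3 = 1^3 = 1
n*theta = 3*11° = 33° = 33° (mod 360)
a = 1*cos(33°) = 0.8387
b = 1*sin(33°) = 0.5446

1 cis(33°) = 0.8387 + 0.5446i


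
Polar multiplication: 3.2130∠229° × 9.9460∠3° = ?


r = 3.2130 * 9.9460 = 31.9565
theta = 229° + 3° = 232° = 232° (mod 360)

31.9565 cis(232°)


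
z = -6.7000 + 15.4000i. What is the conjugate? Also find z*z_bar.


z_bar = -6.7000 - 15.4000i
z*z_bar = (-6.7)^2 + 15.4^2 = 44.89 + 237.16 = 282.05

z_bar = -6.7000 - 15.4000i, z*z_bar = 282.05


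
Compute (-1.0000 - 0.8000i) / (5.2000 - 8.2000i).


Conjugate of z2 = 5.2000 + 8.2000i
Numerator: (-1.0000 - 0.8000i)(5.2000 + 8.2000i) = 1.3600 - 12.3600i
Denominator: 5.2^2 + (-8.2)^2 = 94.28
Result = (1.3600 - 12.3600i)/94.28

0.0144 - 0.1311i


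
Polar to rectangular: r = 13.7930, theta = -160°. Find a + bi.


a = 13.7930*cos(-160°) = 13.7930*(-0.939693) = -12.9612
b = 13.7930*sin(-160°) = 13.7930*(-0.34202) = -4.7175

-12.9612 - 4.7175i


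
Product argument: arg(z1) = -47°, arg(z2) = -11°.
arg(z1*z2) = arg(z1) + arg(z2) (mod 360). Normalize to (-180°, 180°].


arg(z1*z2) = -47° - 11° = -58°
Normalized to (-180°, 180°]: -58°

-58°


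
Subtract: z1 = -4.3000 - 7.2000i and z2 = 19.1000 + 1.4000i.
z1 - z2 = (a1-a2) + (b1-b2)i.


Real: -4.3 - 19.1 = -23.4
Imag: -7.2 - 1.4 = -8.6

-23.4000 - 8.6000i


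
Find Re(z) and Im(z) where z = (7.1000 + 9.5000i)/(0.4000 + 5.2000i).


Multiply by conjugate: (7.1000 + 9.5000i)(0.4000 - 5.2000i) / (0.4^2 + 5.2^2)
Numerator real = 7.1*0.4 + 9.5*5.2 = 52.24
Numerator imag = 9.5*0.4 - 7.1*5.2 = -33.12
Denominator = 27.2
Re(z) = 52.24/27.2 = 1.9206
Im(z) = -33.12/27.2 = -1.2176

Re(z) = 1.9206, Im(z) = -1.2176


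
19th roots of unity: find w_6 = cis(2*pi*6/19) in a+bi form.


Angle = 360*6/19 = 113.6842°
a = cos(113.6842°) = -0.4017
b = sin(113.6842°) = 0.9158

-0.4017 + 0.9158i


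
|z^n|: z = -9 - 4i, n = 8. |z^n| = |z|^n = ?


|z| = sqrt(81+16) = sqrt(97) = 9.8489
|z^8| = |z|^8 = (sqrt(97))^8 = 97^4 = 88529281

|z^8| = 88529281


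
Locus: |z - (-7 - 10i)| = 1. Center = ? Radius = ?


|z - z0| = r is a circle with center z0 and radius r.
Center = (-7, -10), radius = 1

Circle with center (-7, -10) and radius 1


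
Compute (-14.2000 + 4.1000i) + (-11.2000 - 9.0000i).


Real: -14.2 - 11.2 = -25.4
Imag: 4.1 - 9 = -4.9

-25.4000 - 4.9000i


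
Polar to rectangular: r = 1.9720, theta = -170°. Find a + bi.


a = 1.9720*cos(-170°) = 1.9720*(-0.9848) = -1.9420
b = 1.9720*sin(-170°) = 1.9720*(-0.17365) = -0.3424

-1.9420 - 0.3424i


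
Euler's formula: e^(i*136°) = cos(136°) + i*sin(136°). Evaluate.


cos(136°) = -0.7193
sin(136°) = 0.6947

e^(i*136°) = -0.7193 + 0.6947i


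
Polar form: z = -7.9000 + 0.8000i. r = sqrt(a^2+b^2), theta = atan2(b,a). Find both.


r = sqrt(62.41+0.64) = sqrt(63.05) = 7.9404
theta = atan2(0.8, -7.9) = 174.2176 degrees

r = 7.9404, theta = 174.2176 degrees


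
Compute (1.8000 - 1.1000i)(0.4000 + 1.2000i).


Real = 1.8*0.4 - (-1.1)*1.2 = 0.72 - (-1.32) = 2.04
Imag = 1.8*1.2 + 0.4*(-1.1) = 2.16 - (0.44) = 1.72

2.0400 + 1.7200i


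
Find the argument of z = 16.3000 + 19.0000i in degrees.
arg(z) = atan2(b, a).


Re = 16.3, Im = 19
arg = atan2(19, 16.3) = 49.3739 degrees

arg(z) = 49.3739 degrees


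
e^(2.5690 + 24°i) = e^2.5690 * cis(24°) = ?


e^2.5690 = 13.05277
cos(24°) = 0.913545
sin(24°) = 0.406737
Real = 13.05277*0.913545 = 11.9243
Imag = 13.05277*0.406737 = 5.3090

11.9243 + 5.3090i


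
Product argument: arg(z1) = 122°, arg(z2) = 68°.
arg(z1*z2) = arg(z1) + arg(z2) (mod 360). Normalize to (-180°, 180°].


arg(z1*z2) = 122° + 68° = 190°
Normalized to (-180°, 180°]: -170°

-170°


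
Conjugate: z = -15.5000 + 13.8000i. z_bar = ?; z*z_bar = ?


z_bar = -15.5000 - 13.8000i
z*z_bar = (-15.5)^2 + 13.8^2 = 240.25 + 190.44 = 430.69

z_bar = -15.5000 - 13.8000i, z*z_bar = 430.69


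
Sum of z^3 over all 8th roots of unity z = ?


The roots are w_k = w^k with w = e^(2*pi*i/8), and (w^k)^3 = (w^3)^k.
So S = 1 + u + u^2 + ... + u^(7) with u = w^3.
3 = 0*8 + 3, so 3 is not a multiple of 8: u = w^3 ≠ 1 (w is a primitive 8th root), while u^8 = (w^8)^3 = 1.
Geometric series: S = (1 - u^8)/(1 - u) = (1 - 1)/(1 - u) = 0

S = 0


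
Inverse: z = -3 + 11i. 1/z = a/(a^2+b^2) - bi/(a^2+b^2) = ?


|z|^2 = 9+121 = 130
1/z = (-3 - 11i)/130

1/z = -0.0231 - 0.0846i


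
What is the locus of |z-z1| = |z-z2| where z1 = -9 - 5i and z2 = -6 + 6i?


Equal distances means the locus is the perpendicular bisector of z1 and z2.
Midpoint = ((-9+(-6))/2, (-5+6)/2) = (-7.5000, 0.5000)

Perpendicular bisector through (-7.5000, 0.5000)


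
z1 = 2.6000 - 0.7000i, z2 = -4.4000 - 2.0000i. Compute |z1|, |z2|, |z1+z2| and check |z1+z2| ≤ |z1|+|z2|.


|z1| = sqrt(2.6^2 + (-0.7)^2) = sqrt(7.25) = 2.6926
|z2| = sqrt((-4.4)^2 + (-2)^2) = sqrt(23.36) = 4.8332
z1+z2 = -1.8000 - 2.7000i
|z1+z2| = sqrt(10.53) = 3.2450
|z1|+|z2| = 2.6926 + 4.8332 = 7.5258

|z1+z2| = 3.2450 ≤ |z1|+|z2| = 7.5258 (verified)


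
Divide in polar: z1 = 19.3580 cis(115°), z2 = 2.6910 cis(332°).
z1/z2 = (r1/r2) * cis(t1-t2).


r = 19.3580 / 2.6910 = 7.1936
theta = 115° - 332° = -217° = 143° (mod 360)

7.1936 cis(143°)


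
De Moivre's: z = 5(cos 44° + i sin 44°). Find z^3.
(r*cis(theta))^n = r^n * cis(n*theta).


r^3 = 5^3 = 125
n*theta = 3*44° = 132° = 132° (mod 360)
a = 125*cos(132°) = -83.6413
b = 125*sin(132°) = 92.8931

125 cis(132°) = -83.6413 + 92.8931i


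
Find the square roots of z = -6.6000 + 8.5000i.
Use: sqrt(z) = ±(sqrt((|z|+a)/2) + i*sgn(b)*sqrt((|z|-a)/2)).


|z| = sqrt(43.56+72.25) = 10.7615
sqrt((|z|+a)/2) = sqrt((10.7615+(-6.6))/2) = sqrt(2.0808) = 1.4425
sqrt((|z|-a)/2) = sqrt((10.7615-(-6.6))/2) = sqrt(8.6808) = 2.9463

±(1.4425 + 2.9463i) i.e. 1.4425 + 2.9463i and -1.4425 - 2.9463i


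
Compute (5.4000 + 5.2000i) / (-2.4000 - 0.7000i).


Conjugate of z2 = -2.4000 + 0.7000i
Numerator: (5.4000 + 5.2000i)(-2.4000 + 0.7000i) = -16.6000 - 8.7000i
Denominator: (-2.4)^2 + (-0.7)^2 = 6.25
Result = (-16.6000 - 8.7000i)/6.25

-2.6560 - 1.3920i


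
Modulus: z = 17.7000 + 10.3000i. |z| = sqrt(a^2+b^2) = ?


|z| = sqrt(17.7^2 + 10.3^2) = sqrt(313.29 + 106.09) = sqrt(419.38) = 20.4788

|z| = 20.4788


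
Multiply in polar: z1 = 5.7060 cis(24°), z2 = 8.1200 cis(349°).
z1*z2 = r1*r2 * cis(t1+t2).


r = 5.7060 * 8.1200 = 46.3327
theta = 24° + 349° = 373° = 13° (mod 360)

46.3327 cis(13°)


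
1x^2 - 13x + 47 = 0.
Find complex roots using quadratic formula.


disc = (-13)^2 - 4*1*47 = 169 - 188 = -19
sqrt(|disc|) = sqrt(19) = 4.3589
Real part = 13/(2*1) = 6.5000
Imag part = 4.3589/(2*1) = 2.1794

6.5000 ± 2.1794i


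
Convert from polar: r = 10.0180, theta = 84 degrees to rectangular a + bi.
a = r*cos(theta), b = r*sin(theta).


a = 10.0180*cos(84°) = 10.0180*0.10453 = 1.0472
b = 10.0180*sin(84°) = 10.0180*0.99452 = 9.9631

1.0472 + 9.9631i


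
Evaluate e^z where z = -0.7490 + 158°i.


e^-0.7490 = 0.4728
cos(158°) = -0.9272
sin(158°) = 0.3746
Real = 0.4728*(-0.9272) = -0.4384
Imag = 0.4728*0.3746 = 0.1771

-0.4384 + 0.1771i


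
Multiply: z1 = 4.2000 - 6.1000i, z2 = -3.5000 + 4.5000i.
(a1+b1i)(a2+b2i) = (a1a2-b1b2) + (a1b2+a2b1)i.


Real = 4.2*(-3.5) - (-6.1)*4.5 = -14.7 - (-27.45) = 12.75
Imag = 4.2*4.5 - (3.5)*(-6.1) = 18.9 + 21.35 = 40.25

12.7500 + 40.2500i


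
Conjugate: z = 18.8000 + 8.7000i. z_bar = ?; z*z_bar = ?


z_bar = 18.8000 - 8.7000i
z*z_bar = 18.8^2 + 8.7^2 = 353.44 + 75.69 = 429.13

z_bar = 18.8000 - 8.7000i, z*z_bar = 429.13


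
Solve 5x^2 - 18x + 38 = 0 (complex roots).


disc = (-18)^2 - 4*5*38 = 324 - 760 = -436
sqrt(|disc|) = sqrt(436) = 20.8806
Real part = 18/(2*5) = 1.8000
Imag part = 20.8806/(2*5) = 2.0881

1.8000 ± 2.0881i


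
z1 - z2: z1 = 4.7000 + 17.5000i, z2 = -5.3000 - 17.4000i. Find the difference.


Real: 4.7 + 5.3 = 10
Imag: 17.5 + 17.4 = 34.9

10.0000 + 34.9000i


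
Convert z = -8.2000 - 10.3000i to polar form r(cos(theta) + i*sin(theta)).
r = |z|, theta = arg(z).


r = sqrt(67.24+106.09) = sqrt(173.33) = 13.1655
theta = atan2(-10.3, -8.2) = -128.5239 degrees

r = 13.1655, theta = -128.5239 degrees


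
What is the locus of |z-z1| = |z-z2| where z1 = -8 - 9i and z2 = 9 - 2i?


Equal distances means the locus is the perpendicular bisector of z1 and z2.
Midpoint = ((-8+9)/2, (-9+(-2))/2) = (0.5000, -5.5000)

Perpendicular bisector through (0.5000, -5.5000)


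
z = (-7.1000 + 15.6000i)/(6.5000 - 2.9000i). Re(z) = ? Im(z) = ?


Multiply by conjugate: (-7.1000 + 15.6000i)(6.5000 + 2.9000i) / (6.5^2 + (-2.9)^2)
Numerator real = -7.1*6.5 + 15.6*(-2.9) = -91.39
Numerator imag = 15.6*6.5 - (-7.1)*(-2.9) = 80.81
Denominator = 50.66
Re(z) = -91.39/50.66 = -1.8040
Im(z) = 80.81/50.66 = 1.5951

Re(z) = -1.8040, Im(z) = 1.5951


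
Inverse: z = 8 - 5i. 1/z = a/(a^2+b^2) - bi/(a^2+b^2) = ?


|z|^2 = 64+25 = 89
1/z = (8 + 5i)/89

1/z = 0.0899 + 0.0562i


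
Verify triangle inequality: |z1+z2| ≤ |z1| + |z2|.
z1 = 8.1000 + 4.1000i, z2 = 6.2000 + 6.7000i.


|z1| = sqrt(8.1^2 + 4.1^2) = sqrt(82.42) = 9.0785
|z2| = sqrt(6.2^2 + 6.7^2) = sqrt(83.33) = 9.1285
z1+z2 = 14.3000 + 10.8000i
|z1+z2| = sqrt(321.13) = 17.9201
|z1|+|z2| = 9.0785 + 9.1285 = 18.2070

|z1+z2| = 17.9201 ≤ |z1|+|z2| = 18.2070 (verified)


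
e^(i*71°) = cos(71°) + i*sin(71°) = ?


cos(71°) = 0.3256
sin(71°) = 0.9455

e^(i*71°) = 0.3256 + 0.9455i


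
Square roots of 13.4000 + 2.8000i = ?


|z| = sqrt(179.56+7.84) = 13.6894
sqrt((|z|+a)/2) = sqrt((13.6894+13.4)/2) = sqrt(13.5447) = 3.6803
sqrt((|z|-a)/2) = sqrt((13.6894-13.4)/2) = sqrt(0.1447) = 0.3804

±(3.6803 + 0.3804i) i.e. 3.6803 + 0.3804i and -3.6803 - 0.3804i


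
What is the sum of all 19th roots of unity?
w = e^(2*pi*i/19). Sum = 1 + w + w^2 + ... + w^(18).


The sum of all 19th roots of unity is 0.
Geometric series: (1 - w^19)/(1 - w) = (1-1)/(1-w) = 0 since w^19 = 1, w ≠ 1.
Alternatively: coefficient of z^18 in z^19 - 1 is 0.

0


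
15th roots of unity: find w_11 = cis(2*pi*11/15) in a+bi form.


Angle = 360*11/15 = 264°
a = cos(264°) = -0.1045
b = sin(264°) = -0.9945

-0.1045 - 0.9945i


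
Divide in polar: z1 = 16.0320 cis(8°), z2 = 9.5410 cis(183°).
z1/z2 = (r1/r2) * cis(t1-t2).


r = 16.0320 / 9.5410 = 1.6803
theta = 8° - 183° = -175° = 185° (mod 360)

1.6803 cis(185°)


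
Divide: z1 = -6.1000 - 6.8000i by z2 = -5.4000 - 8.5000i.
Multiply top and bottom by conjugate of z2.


Conjugate of z2 = -5.4000 + 8.5000i
Numerator: (-6.1000 - 6.8000i)(-5.4000 + 8.5000i) = 90.7400 - 15.1300i
Denominator: (-5.4)^2 + (-8.5)^2 = 101.41
Result = (90.7400 - 15.1300i)/101.41

0.8948 - 0.1492i


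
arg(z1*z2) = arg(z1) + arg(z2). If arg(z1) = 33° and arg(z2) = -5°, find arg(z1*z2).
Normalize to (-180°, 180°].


arg(z1*z2) = 33° - 5° = 28°
Normalized to (-180°, 180°]: 28°

28°


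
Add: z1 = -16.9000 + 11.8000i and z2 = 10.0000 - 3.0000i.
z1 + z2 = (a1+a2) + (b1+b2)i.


Real: -16.9 + 10 = -6.9
Imag: 11.8 - 3 = 8.8

-6.9000 + 8.8000i


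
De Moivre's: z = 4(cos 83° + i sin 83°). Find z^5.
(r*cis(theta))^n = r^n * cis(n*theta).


r^5 = 4^5 = 1024
n*theta = 5*83° = 415° = 55° (mod 360)
a = 1024*cos(55°) = 587.3423
b = 1024*sin(55°) = 838.8117

1024 cis(55°) = 587.3423 + 838.8117i


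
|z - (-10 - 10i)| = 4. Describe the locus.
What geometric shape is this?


|z - z0| = r is a circle with center z0 and radius r.
Center = (-10, -10), radius = 4

Circle with center (-10, -10) and radius 4


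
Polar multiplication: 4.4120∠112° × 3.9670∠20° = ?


r = 4.4120 * 3.9670 = 17.5024
theta = 112° + 20° = 132° = 132° (mod 360)

17.5024 cis(132°)


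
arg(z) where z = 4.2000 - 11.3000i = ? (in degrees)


Re = 4.2, Im = -11.3
arg = atan2(-11.3, 4.2) = -69.6108 degrees

arg(z) = -69.6108 degrees


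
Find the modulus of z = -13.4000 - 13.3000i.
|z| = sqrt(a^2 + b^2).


|z| = sqrt((-13.4)^2 + (-13.3)^2) = sqrt(179.56 + 176.89) = sqrt(356.45) = 18.8799

|z| = 18.8799


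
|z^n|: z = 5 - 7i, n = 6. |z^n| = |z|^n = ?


|z| = sqrt(25+49) = sqrt(74) = 8.6023
|z^6| = |z|^6 = (sqrt(74))^6 = 74^3 = 405224

|z^6| = 405224


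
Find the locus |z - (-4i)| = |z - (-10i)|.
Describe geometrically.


Equal distances means the locus is the perpendicular bisector of z1 and z2.
Midpoint = ((0+0)/2, (-4+(-10))/2) = (0, -7.0000)

Perpendicular bisector through (0, -7.0000)


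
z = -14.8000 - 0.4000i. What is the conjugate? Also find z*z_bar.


z_bar = -14.8000 + 0.4000i
z*z_bar = (-14.8)^2 + (-0.4)^2 = 219.04 + 0.16 = 219.2

z_bar = -14.8000 + 0.4000i, z*z_bar = 219.2


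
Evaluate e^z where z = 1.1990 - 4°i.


e^1.1990 = 3.3168
cos(-4°) = 0.99756
sin(-4°) = -0.06976
Real = 3.3168*0.99756 = 3.3087
Imag = 3.3168*(-0.06976) = -0.2314

3.3087 - 0.2314i


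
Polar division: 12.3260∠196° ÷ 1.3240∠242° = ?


r = 12.3260 / 1.3240 = 9.3097
theta = 196° - 242° = -46° = 314° (mod 360)

9.3097 cis(314°)


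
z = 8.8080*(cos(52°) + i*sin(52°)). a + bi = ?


a = 8.8080*cos(52°) = 8.8080*0.61566 = 5.4227
b = 8.8080*sin(52°) = 8.8080*0.78801 = 6.9408

5.4227 + 6.9408i


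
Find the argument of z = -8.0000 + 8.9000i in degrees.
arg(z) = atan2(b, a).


Re = -8, Im = 8.9
arg = atan2(8.9, -8) = 131.9516 degrees

arg(z) = 131.9516 degrees


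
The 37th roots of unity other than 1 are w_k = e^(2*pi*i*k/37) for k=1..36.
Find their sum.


With w = e^(2*pi*i/37), all 37 of the 37th roots of unity w^0 = 1, w, ..., w^(36) sum to 0: 1 + w + ... + w^(36) = (1 - w^37)/(1 - w) = 0 since w^37 = 1, w ≠ 1.
Removing the root 1: w + w^2 + ... + w^(36) = 0 - 1 = -1

Sum = -1


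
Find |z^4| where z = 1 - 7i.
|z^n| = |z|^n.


|z| = sqrt(1+49) = sqrt(50) = 7.0711
|z^4| = |z|^4 = (sqrt(50))^4 = 50^2 = 2500

|z^4| = 2500


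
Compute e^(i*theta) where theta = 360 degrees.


cos(360°) = 1.0000
sin(360°) = 0

e^(i*360°) = 1.0000 + 0i


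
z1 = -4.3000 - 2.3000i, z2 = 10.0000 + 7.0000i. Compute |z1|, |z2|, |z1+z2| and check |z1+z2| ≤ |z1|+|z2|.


|z1| = sqrt((-4.3)^2 + (-2.3)^2) = sqrt(23.78) = 4.8765
|z2| = sqrt(10^2 + 7^2) = sqrt(149) = 12.2066
z1+z2 = 5.7000 + 4.7000i
|z1+z2| = sqrt(54.58) = 7.3878
|z1|+|z2| = 4.8765 + 12.2066 = 17.0831

|z1+z2| = 7.3878 ≤ |z1|+|z2| = 17.0831 (verified)


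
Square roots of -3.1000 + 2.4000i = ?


|z| = sqrt(9.61+5.76) = 3.9205
sqrt((|z|+a)/2) = sqrt((3.9205+(-3.1))/2) = sqrt(0.4102) = 0.6405
sqrt((|z|-a)/2) = sqrt((3.9205-(-3.1))/2) = sqrt(3.5102) = 1.8736

±(0.6405 + 1.8736i) i.e. 0.6405 + 1.8736i and -0.6405 - 1.8736i


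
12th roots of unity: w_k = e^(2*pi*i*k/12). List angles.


The 12th roots of unity are cis(360k/12°) for k=0..11
Angle step = 360/12 = 30°
Primitive root: cis(30°)
Primitive root = 0.8660 + 0.5000i

12 roots at angles: 0°, 30°, 60°, 90°, 120°, 150°, 180°, 210°, 240°, 270°, 300°, 330°


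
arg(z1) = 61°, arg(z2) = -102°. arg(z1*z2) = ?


arg(z1*z2) = 61° - 102° = -41°
Normalized to (-180°, 180°]: -41°

-41°


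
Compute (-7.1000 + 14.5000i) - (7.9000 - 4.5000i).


Real: -7.1 - 7.9 = -15
Imag: 14.5 + 4.5 = 19

-15.0000 + 19.0000i


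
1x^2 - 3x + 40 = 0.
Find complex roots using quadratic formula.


disc = (-3)^2 - 4*1*40 = 9 - 160 = -151
sqrt(|disc|) = sqrt(151) = 12.2882
Real part = 3/(2*1) = 1.5000
Imag part = 12.2882/(2*1) = 6.1441

1.5000 ± 6.1441i


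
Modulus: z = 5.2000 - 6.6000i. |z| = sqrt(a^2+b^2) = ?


|z| = sqrt(5.2^2 + (-6.6)^2) = sqrt(27.04 + 43.56) = sqrt(70.6) = 8.4024

|z| = 8.4024


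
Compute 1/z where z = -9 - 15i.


|z|^2 = 81+225 = 306
1/z = (-9 + 15i)/306

1/z = -0.0294 + 0.0490i


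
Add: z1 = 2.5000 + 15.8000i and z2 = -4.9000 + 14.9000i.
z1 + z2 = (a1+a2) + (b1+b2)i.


Real: 2.5 - 4.9 = -2.4
Imag: 15.8 + 14.9 = 30.7

-2.4000 + 30.7000i


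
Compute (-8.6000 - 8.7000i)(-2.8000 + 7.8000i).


Real = -8.6*(-2.8) - (-8.7)*7.8 = 24.08 - (-67.86) = 91.94
Imag = -8.6*7.8 - (2.8)*(-8.7) = -67.08 + 24.36 = -42.72

91.9400 - 42.7200i


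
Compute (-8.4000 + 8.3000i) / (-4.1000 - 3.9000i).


Conjugate of z2 = -4.1000 + 3.9000i
Numerator: (-8.4000 + 8.3000i)(-4.1000 + 3.9000i) = 2.0700 - 66.7900i
Denominator: (-4.1)^2 + (-3.9)^2 = 32.02
Result = (2.0700 - 66.7900i)/32.02

0.0646 - 2.0859i


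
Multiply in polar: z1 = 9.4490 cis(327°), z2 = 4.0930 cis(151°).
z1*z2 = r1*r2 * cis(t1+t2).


r = 9.4490 * 4.0930 = 38.6748
theta = 327° + 151° = 478° = 118° (mod 360)

38.6748 cis(118°)


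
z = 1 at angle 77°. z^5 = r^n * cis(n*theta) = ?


r^5 = 1^5 = 1
n*theta = 5*77° = 385° = 25° (mod 360)
a = 1*cos(25°) = 0.9063
b = 1*sin(25°) = 0.4226

1 cis(25°) = 0.9063 + 0.4226i


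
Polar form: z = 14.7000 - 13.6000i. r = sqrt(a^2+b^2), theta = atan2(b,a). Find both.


r = sqrt(216.09+184.96) = sqrt(401.05) = 20.0262
theta = atan2(-13.6, 14.7) = -42.7741 degrees

r = 20.0262, theta = -42.7741 degrees


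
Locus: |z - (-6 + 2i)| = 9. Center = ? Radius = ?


|z - z0| = r is a circle with center z0 and radius r.
Center = (-6, 2), radius = 9

Circle with center (-6, 2) and radius 9


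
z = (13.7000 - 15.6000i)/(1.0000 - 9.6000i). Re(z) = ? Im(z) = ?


Multiply by conjugate: (13.7000 - 15.6000i)(1.0000 + 9.6000i) / (1^2 + (-9.6)^2)
Numerator real = 13.7*1 - (15.6)*(-9.6) = 163.46
Numerator imag = -15.6*1 - 13.7*(-9.6) = 115.92
Denominator = 93.16
Re(z) = 163.46/93.16 = 1.7546
Im(z) = 115.92/93.16 = 1.2443

Re(z) = 1.7546, Im(z) = 1.2443


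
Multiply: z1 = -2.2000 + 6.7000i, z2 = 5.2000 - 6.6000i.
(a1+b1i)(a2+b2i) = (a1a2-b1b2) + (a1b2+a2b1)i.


Real = -2.2*5.2 - 6.7*(-6.6) = -11.44 - (-44.22) = 32.78
Imag = -2.2*(-6.6) + 5.2*6.7 = 14.52 + 34.84 = 49.36

32.7800 + 49.3600i


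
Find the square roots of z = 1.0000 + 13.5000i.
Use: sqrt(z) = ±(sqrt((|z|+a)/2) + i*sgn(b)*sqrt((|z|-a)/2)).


|z| = sqrt(1+182.25) = 13.5370
sqrt((|z|+a)/2) = sqrt((13.5370+1)/2) = sqrt(7.2685) = 2.6960
sqrt((|z|-a)/2) = sqrt((13.5370-1)/2) = sqrt(6.2685) = 2.5037

±(2.6960 + 2.5037i) i.e. 2.6960 + 2.5037i and -2.6960 - 2.5037i


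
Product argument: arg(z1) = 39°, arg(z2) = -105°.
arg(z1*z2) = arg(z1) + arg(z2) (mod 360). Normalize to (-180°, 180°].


arg(z1*z2) = 39° - 105° = -66°
Normalized to (-180°, 180°]: -66°

-66°


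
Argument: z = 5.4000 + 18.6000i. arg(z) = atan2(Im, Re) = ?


Re = 5.4, Im = 18.6
arg = atan2(18.6, 5.4) = 73.8108 degrees

arg(z) = 73.8108 degrees


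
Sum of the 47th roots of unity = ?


The sum of all 47th roots of unity is 0.
Geometric series: (1 - w^47)/(1 - w) = (1-1)/(1-w) = 0 since w^47 = 1, w ≠ 1.
Alternatively: coefficient of z^46 in z^47 - 1 is 0.

0


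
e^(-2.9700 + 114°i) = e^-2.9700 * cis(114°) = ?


e^-2.9700 = 0.0513
cos(114°) = -0.4067
sin(114°) = 0.9135
Real = 0.0513*(-0.4067) = -0.0209
Imag = 0.0513*0.9135 = 0.0469

-0.0209 + 0.0469i


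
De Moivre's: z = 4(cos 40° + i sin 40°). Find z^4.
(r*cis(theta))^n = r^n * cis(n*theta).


r^4 = 4^4 = 256
n*theta = 4*40° = 160° = 160° (mod 360)
a = 256*cos(160°) = -240.5613
b = 256*sin(160°) = 87.5572

256 cis(160°) = -240.5613 + 87.5572i


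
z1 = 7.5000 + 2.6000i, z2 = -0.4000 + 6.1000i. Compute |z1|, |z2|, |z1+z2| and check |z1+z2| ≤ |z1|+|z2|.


|z1| = sqrt(7.5^2 + 2.6^2) = sqrt(63.01) = 7.9379
|z2| = sqrt((-0.4)^2 + 6.1^2) = sqrt(37.37) = 6.1131
z1+z2 = 7.1000 + 8.7000i
|z1+z2| = sqrt(126.1) = 11.2294
|z1|+|z2| = 7.9379 + 6.1131 = 14.0510

|z1+z2| = 11.2294 ≤ |z1|+|z2| = 14.0510 (verified)


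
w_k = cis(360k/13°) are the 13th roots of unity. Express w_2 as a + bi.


Angle = 360*2/13 = 55.3846°
a = cos(55.3846°) = 0.5681
b = sin(55.3846°) = 0.8230

0.5681 + 0.8230i


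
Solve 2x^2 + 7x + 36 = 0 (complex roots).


disc = 7^2 - 4*2*36 = 49 - 288 = -239
sqrt(|disc|) = sqrt(239) = 15.4596
Real part = -7/(2*2) = -1.7500
Imag part = 15.4596/(2*2) = 3.8649

-1.7500 ± 3.8649i


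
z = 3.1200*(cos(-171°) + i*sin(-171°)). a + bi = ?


a = 3.1200*cos(-171°) = 3.1200*(-0.9877) = -3.0816
b = 3.1200*sin(-171°) = 3.1200*(-0.15643) = -0.4881

-3.0816 - 0.4881i


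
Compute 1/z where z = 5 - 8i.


|z|^2 = 25+64 = 89
1/z = (5 + 8i)/89

1/z = 0.0562 + 0.0899i


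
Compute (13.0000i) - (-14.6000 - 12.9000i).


Real: 0 + 14.6 = 14.6
Imag: 13 + 12.9 = 25.9

14.6000 + 25.9000i


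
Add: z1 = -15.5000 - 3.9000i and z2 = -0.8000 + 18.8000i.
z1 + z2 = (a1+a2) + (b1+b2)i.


Real: -15.5 - 0.8 = -16.3
Imag: -3.9 + 18.8 = 14.9

-16.3000 + 14.9000i


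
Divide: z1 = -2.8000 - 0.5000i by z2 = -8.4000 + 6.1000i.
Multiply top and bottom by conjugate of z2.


Conjugate of z2 = -8.4000 - 6.1000i
Numerator: (-2.8000 - 0.5000i)(-8.4000 - 6.1000i) = 20.4700 + 21.2800i
Denominator: (-8.4)^2 + 6.1^2 = 107.77
Result = (20.4700 + 21.2800i)/107.77

0.1899 + 0.1975i


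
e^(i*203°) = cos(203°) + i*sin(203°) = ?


cos(203°) = -0.9205
sin(203°) = -0.3907

e^(i*203°) = -0.9205 - 0.3907i


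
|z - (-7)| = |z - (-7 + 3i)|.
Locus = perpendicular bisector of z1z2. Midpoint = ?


Equal distances means the locus is the perpendicular bisector of z1 and z2.
Midpoint = ((-7+(-7))/2, (0+3)/2) = (-7.0000, 1.5000)

Perpendicular bisector through (-7.0000, 1.5000)


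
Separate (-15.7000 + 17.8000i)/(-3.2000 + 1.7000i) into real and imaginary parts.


Multiply by conjugate: (-15.7000 + 17.8000i)(-3.2000 - 1.7000i) / ((-3.2)^2 + 1.7^2)
Numerator real = -15.7*(-3.2) + 17.8*1.7 = 80.5
Numerator imag = 17.8*(-3.2) - (-15.7)*1.7 = -30.27
Denominator = 13.13
Re(z) = 80.5/13.13 = 6.1310
Im(z) = -30.27/13.13 = -2.3054

Re(z) = 6.1310, Im(z) = -2.3054


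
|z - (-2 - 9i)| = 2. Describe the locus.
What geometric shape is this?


|z - z0| = r is a circle with center z0 and radius r.
Center = (-2, -9), radius = 2

Circle with center (-2, -9) and radius 2


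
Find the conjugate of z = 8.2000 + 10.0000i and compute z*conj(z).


z_bar = 8.2000 - 10.0000i
z*z_bar = 8.2^2 + 10^2 = 67.24 + 100 = 167.24

z_bar = 8.2000 - 10.0000i, z*z_bar = 167.24


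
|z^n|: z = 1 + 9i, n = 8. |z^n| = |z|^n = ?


|z| = sqrt(1+81) = sqrt(82) = 9.0554
|z^8| = |z|^8 = (sqrt(82))^8 = 82^4 = 45212176

|z^8| = 45212176


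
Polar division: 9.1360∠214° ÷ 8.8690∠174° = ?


r = 9.1360 / 8.8690 = 1.0301
theta = 214° - 174° = 40° = 40° (mod 360)

1.0301 cis(40°)


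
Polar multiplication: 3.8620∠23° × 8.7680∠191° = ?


r = 3.8620 * 8.7680 = 33.8620
theta = 23° + 191° = 214° = 214° (mod 360)

33.8620 cis(214°)


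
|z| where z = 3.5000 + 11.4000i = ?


|z| = sqrt(3.5^2 + 11.4^2) = sqrt(12.25 + 129.96) = sqrt(142.21) = 11.9252

|z| = 11.9252


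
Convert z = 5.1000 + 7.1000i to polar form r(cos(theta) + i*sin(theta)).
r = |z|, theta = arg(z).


r = sqrt(26.01+50.41) = sqrt(76.42) = 8.7419
theta = atan2(7.1, 5.1) = 54.3099 degrees

r = 8.7419, theta = 54.3099 degrees


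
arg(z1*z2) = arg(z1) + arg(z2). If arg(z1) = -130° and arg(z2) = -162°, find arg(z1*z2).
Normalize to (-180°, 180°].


arg(z1*z2) = -130° - 162° = -292°
Normalized to (-180°, 180°]: 68°

68°


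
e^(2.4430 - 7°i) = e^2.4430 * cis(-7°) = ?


e^2.4430 = 11.5075
cos(-7°) = 0.992546
sin(-7°) = -0.12187
Real = 11.5075*0.992546 = 11.4217
Imag = 11.5075*(-0.12187) = -1.4024

11.4217 - 1.4024i


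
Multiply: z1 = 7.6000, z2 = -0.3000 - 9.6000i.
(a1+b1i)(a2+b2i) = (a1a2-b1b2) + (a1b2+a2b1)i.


Real = 7.6*(-0.3) - 0*(-9.6) = -2.28 - 0 = -2.28
Imag = 7.6*(-9.6) - (0.3)*0 = -72.96 + 0 = -72.96

-2.2800 - 72.9600i


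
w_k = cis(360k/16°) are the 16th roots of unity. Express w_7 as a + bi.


Angle = 360*7/16 = 157.5°
a = cos(157.5°) = -0.9239
b = sin(157.5°) = 0.3827

-0.9239 + 0.3827i


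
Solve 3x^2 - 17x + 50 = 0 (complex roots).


disc = (-17)^2 - 4*3*50 = 289 - 600 = -311
sqrt(|disc|) = sqrt(311) = 17.6352
Real part = 17/(2*3) = 2.8333
Imag part = 17.6352/(2*3) = 2.9392

2.8333 ± 2.9392i


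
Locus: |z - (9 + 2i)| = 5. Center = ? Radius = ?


|z - z0| = r is a circle with center z0 and radius r.
Center = (9, 2), radius = 5

Circle with center (9, 2) and radius 5


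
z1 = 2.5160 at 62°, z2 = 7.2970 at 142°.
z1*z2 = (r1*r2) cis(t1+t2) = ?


r = 2.5160 * 7.2970 = 18.3593
theta = 62° + 142° = 204° = 204° (mod 360)

18.3593 cis(204°)


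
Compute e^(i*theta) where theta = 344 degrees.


cos(344°) = 0.9613
sin(344°) = -0.2756

e^(i*344°) = 0.9613 - 0.2756i


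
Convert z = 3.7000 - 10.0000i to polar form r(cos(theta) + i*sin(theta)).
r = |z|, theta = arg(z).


r = sqrt(13.69+100) = sqrt(113.69) = 10.6626
theta = atan2(-10, 3.7) = -69.6955 degrees

r = 10.6626, theta = -69.6955 degrees


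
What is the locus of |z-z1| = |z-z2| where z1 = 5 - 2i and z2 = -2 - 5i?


Equal distances means the locus is the perpendicular bisector of z1 and z2.
Midpoint = ((5+(-2))/2, (-2+(-5))/2) = (1.5000, -3.5000)

Perpendicular bisector through (1.5000, -3.5000)


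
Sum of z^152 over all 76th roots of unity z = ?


The roots are w_k = w^k with w = e^(2*pi*i/76), and (w^k)^152 = (w^152)^k.
So S = 1 + u + u^2 + ... + u^(75) with u = w^152.
152 = 2*76 + 0, so 152 is a multiple of 76 and u = (w^76)^2 = 1.
Every one of the 76 terms equals 1: S = 76

S = 76


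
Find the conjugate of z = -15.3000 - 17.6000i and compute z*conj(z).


z_bar = -15.3000 + 17.6000i
z*z_bar = (-15.3)^2 + (-17.6)^2 = 234.09 + 309.76 = 543.85

z_bar = -15.3000 + 17.6000i, z*z_bar = 543.85


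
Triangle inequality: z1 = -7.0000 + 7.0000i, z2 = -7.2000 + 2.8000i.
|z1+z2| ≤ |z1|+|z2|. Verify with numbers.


|z1| = sqrt((-7)^2 + 7^2) = sqrt(98) = 9.8995
|z2| = sqrt((-7.2)^2 + 2.8^2) = sqrt(59.68) = 7.7253
z1+z2 = -14.2000 + 9.8000i
|z1+z2| = sqrt(297.68) = 17.2534
|z1|+|z2| = 9.8995 + 7.7253 = 17.6248

|z1+z2| = 17.2534 ≤ |z1|+|z2| = 17.6248 (verified)


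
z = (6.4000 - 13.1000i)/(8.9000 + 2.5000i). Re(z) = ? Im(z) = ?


Multiply by conjugate: (6.4000 - 13.1000i)(8.9000 - 2.5000i) / (8.9^2 + 2.5^2)
Numerator real = 6.4*8.9 - (13.1)*2.5 = 24.21
Numerator imag = -13.1*8.9 - 6.4*2.5 = -132.59
Denominator = 85.46
Re(z) = 24.21/85.46 = 0.2833
Im(z) = -132.59/85.46 = -1.5515

Re(z) = 0.2833, Im(z) = -1.5515


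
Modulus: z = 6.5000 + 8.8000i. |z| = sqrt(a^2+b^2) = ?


|z| = sqrt(6.5^2 + 8.8^2) = sqrt(42.25 + 77.44) = sqrt(119.69) = 10.9403

|z| = 10.9403


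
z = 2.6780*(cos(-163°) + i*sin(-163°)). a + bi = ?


a = 2.6780*cos(-163°) = 2.6780*(-0.9563) = -2.5610
b = 2.6780*sin(-163°) = 2.6780*(-0.2924) = -0.7830

-2.5610 - 0.7830i


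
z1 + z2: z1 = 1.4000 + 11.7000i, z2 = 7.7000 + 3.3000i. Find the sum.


Real: 1.4 + 7.7 = 9.1
Imag: 11.7 + 3.3 = 15

9.1000 + 15.0000i


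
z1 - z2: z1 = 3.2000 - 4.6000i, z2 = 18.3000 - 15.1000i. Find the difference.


Real: 3.2 - 18.3 = -15.1
Imag: -4.6 + 15.1 = 10.5

-15.1000 + 10.5000i


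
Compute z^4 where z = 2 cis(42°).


r^4 = 2^4 = 16
n*theta = 4*42° = 168° = 168° (mod 360)
a = 16*cos(168°) = -15.6504
b = 16*sin(168°) = 3.3266

16 cis(168°) = -15.6504 + 3.3266i


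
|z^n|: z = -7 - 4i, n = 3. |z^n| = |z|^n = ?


|z| = sqrt(49+16) = sqrt(65) = 8.0623
|z^3| = |z|^3 = (sqrt(65))^3 = 65*sqrt(65)

|z^3| = 65*sqrt(65) ≈ 524.0468


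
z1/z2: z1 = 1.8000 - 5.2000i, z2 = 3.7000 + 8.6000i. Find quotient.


Conjugate of z2 = 3.7000 - 8.6000i
Numerator: (1.8000 - 5.2000i)(3.7000 - 8.6000i) = -38.0600 - 34.7200i
Denominator: 3.7^2 + 8.6^2 = 87.65
Result = (-38.0600 - 34.7200i)/87.65

-0.4342 - 0.3961i


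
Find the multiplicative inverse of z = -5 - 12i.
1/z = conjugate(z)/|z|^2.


|z|^2 = 25+144 = 169
1/z = (-5 + 12i)/169

1/z = -0.0296 + 0.0710i


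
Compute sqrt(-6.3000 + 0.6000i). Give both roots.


|z| = sqrt(39.69+0.36) = 6.3285
sqrt((|z|+a)/2) = sqrt((6.3285+(-6.3))/2) = sqrt(0.0143) = 0.1194
sqrt((|z|-a)/2) = sqrt((6.3285-(-6.3))/2) = sqrt(6.3143) = 2.5128

±(0.1194 + 2.5128i) i.e. 0.1194 + 2.5128i and -0.1194 - 2.5128i


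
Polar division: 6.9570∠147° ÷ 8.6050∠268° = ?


r = 6.9570 / 8.6050 = 0.8085
theta = 147° - 268° = -121° = 239° (mod 360)

0.8085 cis(239°)


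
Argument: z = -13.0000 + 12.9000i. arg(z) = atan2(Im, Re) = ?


Re = -13, Im = 12.9
arg = atan2(12.9, -13) = 135.2212 degrees

arg(z) = 135.2212 degrees


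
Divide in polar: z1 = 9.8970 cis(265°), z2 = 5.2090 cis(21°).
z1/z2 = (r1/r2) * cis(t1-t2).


r = 9.8970 / 5.2090 = 1.9000
theta = 265° - 21° = 244° = 244° (mod 360)

1.9000 cis(244°)


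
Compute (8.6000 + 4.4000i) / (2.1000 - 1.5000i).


Conjugate of z2 = 2.1000 + 1.5000i
Numerator: (8.6000 + 4.4000i)(2.1000 + 1.5000i) = 11.4600 + 22.1400i
Denominator: 2.1^2 + (-1.5)^2 = 6.66
Result = (11.4600 + 22.1400i)/6.66

1.7207 + 3.3243i
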